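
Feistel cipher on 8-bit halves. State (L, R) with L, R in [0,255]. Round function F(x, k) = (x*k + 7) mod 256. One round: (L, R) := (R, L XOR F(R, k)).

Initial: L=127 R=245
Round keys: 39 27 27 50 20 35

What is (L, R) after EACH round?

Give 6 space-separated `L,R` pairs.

Answer: 245,37 37,27 27,197 197,154 154,202 202,63

Derivation:
Round 1 (k=39): L=245 R=37
Round 2 (k=27): L=37 R=27
Round 3 (k=27): L=27 R=197
Round 4 (k=50): L=197 R=154
Round 5 (k=20): L=154 R=202
Round 6 (k=35): L=202 R=63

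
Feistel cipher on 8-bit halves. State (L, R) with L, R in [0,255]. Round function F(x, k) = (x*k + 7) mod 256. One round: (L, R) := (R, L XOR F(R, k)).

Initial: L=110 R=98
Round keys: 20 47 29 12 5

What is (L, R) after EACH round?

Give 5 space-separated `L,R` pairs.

Round 1 (k=20): L=98 R=193
Round 2 (k=47): L=193 R=20
Round 3 (k=29): L=20 R=138
Round 4 (k=12): L=138 R=107
Round 5 (k=5): L=107 R=148

Answer: 98,193 193,20 20,138 138,107 107,148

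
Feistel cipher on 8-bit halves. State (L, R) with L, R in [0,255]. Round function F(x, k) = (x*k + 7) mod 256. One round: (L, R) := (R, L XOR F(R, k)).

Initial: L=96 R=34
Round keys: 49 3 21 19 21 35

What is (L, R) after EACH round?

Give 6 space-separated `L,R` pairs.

Answer: 34,233 233,224 224,142 142,113 113,194 194,252

Derivation:
Round 1 (k=49): L=34 R=233
Round 2 (k=3): L=233 R=224
Round 3 (k=21): L=224 R=142
Round 4 (k=19): L=142 R=113
Round 5 (k=21): L=113 R=194
Round 6 (k=35): L=194 R=252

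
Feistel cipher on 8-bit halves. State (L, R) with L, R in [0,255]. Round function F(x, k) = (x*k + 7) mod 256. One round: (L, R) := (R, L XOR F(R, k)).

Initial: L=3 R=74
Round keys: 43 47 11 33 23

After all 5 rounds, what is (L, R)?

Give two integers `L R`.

Answer: 150 39

Derivation:
Round 1 (k=43): L=74 R=118
Round 2 (k=47): L=118 R=251
Round 3 (k=11): L=251 R=166
Round 4 (k=33): L=166 R=150
Round 5 (k=23): L=150 R=39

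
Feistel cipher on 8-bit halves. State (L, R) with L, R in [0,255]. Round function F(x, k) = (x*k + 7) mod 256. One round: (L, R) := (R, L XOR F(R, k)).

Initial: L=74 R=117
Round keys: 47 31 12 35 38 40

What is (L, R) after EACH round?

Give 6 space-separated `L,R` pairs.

Answer: 117,200 200,74 74,183 183,70 70,220 220,33

Derivation:
Round 1 (k=47): L=117 R=200
Round 2 (k=31): L=200 R=74
Round 3 (k=12): L=74 R=183
Round 4 (k=35): L=183 R=70
Round 5 (k=38): L=70 R=220
Round 6 (k=40): L=220 R=33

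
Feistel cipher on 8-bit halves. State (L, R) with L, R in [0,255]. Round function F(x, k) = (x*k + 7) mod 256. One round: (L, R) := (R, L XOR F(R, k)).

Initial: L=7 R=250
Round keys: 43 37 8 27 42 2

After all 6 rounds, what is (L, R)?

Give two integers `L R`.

Round 1 (k=43): L=250 R=2
Round 2 (k=37): L=2 R=171
Round 3 (k=8): L=171 R=93
Round 4 (k=27): L=93 R=125
Round 5 (k=42): L=125 R=212
Round 6 (k=2): L=212 R=210

Answer: 212 210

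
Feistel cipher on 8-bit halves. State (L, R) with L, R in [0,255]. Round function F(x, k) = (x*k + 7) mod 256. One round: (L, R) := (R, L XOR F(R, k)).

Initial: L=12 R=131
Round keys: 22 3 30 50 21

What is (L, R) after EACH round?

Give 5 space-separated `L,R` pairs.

Round 1 (k=22): L=131 R=69
Round 2 (k=3): L=69 R=85
Round 3 (k=30): L=85 R=184
Round 4 (k=50): L=184 R=162
Round 5 (k=21): L=162 R=233

Answer: 131,69 69,85 85,184 184,162 162,233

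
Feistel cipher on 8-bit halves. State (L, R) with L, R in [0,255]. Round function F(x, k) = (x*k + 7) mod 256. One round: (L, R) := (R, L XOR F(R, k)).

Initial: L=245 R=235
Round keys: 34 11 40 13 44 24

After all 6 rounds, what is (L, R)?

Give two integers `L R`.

Answer: 192 89

Derivation:
Round 1 (k=34): L=235 R=200
Round 2 (k=11): L=200 R=116
Round 3 (k=40): L=116 R=239
Round 4 (k=13): L=239 R=94
Round 5 (k=44): L=94 R=192
Round 6 (k=24): L=192 R=89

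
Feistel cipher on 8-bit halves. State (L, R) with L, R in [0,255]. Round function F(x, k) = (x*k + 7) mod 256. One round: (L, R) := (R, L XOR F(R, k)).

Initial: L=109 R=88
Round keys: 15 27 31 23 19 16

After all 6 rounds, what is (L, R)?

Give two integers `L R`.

Round 1 (k=15): L=88 R=66
Round 2 (k=27): L=66 R=165
Round 3 (k=31): L=165 R=64
Round 4 (k=23): L=64 R=98
Round 5 (k=19): L=98 R=13
Round 6 (k=16): L=13 R=181

Answer: 13 181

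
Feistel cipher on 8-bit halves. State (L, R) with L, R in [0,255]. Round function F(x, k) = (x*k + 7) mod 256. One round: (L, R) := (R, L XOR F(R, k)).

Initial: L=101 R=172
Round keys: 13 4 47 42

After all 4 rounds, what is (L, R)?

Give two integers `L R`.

Round 1 (k=13): L=172 R=166
Round 2 (k=4): L=166 R=51
Round 3 (k=47): L=51 R=194
Round 4 (k=42): L=194 R=232

Answer: 194 232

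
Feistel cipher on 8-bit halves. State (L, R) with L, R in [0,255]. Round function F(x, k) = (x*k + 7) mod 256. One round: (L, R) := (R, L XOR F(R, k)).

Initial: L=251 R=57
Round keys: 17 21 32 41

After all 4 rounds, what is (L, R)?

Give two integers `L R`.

Answer: 204 4

Derivation:
Round 1 (k=17): L=57 R=43
Round 2 (k=21): L=43 R=183
Round 3 (k=32): L=183 R=204
Round 4 (k=41): L=204 R=4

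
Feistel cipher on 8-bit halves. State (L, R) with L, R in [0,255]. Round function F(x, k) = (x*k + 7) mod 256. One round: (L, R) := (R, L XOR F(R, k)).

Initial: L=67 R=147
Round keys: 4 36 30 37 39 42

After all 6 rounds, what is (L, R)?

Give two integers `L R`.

Round 1 (k=4): L=147 R=16
Round 2 (k=36): L=16 R=212
Round 3 (k=30): L=212 R=207
Round 4 (k=37): L=207 R=38
Round 5 (k=39): L=38 R=30
Round 6 (k=42): L=30 R=213

Answer: 30 213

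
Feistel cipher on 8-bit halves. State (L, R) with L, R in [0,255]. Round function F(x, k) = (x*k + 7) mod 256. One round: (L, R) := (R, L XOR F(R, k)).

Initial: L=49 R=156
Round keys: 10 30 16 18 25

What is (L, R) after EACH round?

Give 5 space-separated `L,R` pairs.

Round 1 (k=10): L=156 R=46
Round 2 (k=30): L=46 R=247
Round 3 (k=16): L=247 R=89
Round 4 (k=18): L=89 R=190
Round 5 (k=25): L=190 R=204

Answer: 156,46 46,247 247,89 89,190 190,204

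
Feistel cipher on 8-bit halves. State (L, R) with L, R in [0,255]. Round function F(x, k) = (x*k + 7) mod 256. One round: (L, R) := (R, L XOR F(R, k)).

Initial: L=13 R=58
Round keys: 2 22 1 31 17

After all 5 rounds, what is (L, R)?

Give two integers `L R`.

Answer: 72 161

Derivation:
Round 1 (k=2): L=58 R=118
Round 2 (k=22): L=118 R=17
Round 3 (k=1): L=17 R=110
Round 4 (k=31): L=110 R=72
Round 5 (k=17): L=72 R=161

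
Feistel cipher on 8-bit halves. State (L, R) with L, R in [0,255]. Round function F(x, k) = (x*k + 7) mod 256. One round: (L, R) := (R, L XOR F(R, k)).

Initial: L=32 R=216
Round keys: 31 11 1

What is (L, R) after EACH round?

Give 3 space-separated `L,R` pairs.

Round 1 (k=31): L=216 R=15
Round 2 (k=11): L=15 R=116
Round 3 (k=1): L=116 R=116

Answer: 216,15 15,116 116,116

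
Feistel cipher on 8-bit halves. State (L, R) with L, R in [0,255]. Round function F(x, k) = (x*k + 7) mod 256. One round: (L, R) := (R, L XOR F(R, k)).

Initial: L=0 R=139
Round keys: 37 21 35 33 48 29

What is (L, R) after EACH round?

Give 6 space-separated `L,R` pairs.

Answer: 139,30 30,246 246,183 183,104 104,48 48,31

Derivation:
Round 1 (k=37): L=139 R=30
Round 2 (k=21): L=30 R=246
Round 3 (k=35): L=246 R=183
Round 4 (k=33): L=183 R=104
Round 5 (k=48): L=104 R=48
Round 6 (k=29): L=48 R=31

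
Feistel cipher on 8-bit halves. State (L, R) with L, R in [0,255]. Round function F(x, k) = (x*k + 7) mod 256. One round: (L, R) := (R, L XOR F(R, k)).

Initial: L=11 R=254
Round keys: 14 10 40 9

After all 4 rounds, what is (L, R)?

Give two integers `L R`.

Round 1 (k=14): L=254 R=224
Round 2 (k=10): L=224 R=57
Round 3 (k=40): L=57 R=15
Round 4 (k=9): L=15 R=183

Answer: 15 183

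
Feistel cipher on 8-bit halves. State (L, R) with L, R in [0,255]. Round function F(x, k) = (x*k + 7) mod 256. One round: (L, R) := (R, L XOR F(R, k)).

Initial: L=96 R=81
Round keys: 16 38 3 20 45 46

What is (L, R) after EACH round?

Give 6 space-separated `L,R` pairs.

Answer: 81,119 119,224 224,208 208,167 167,178 178,164

Derivation:
Round 1 (k=16): L=81 R=119
Round 2 (k=38): L=119 R=224
Round 3 (k=3): L=224 R=208
Round 4 (k=20): L=208 R=167
Round 5 (k=45): L=167 R=178
Round 6 (k=46): L=178 R=164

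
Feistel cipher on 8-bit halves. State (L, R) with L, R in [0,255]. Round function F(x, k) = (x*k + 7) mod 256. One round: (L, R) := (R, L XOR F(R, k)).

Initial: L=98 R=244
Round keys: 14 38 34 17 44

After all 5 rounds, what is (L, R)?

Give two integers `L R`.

Round 1 (k=14): L=244 R=61
Round 2 (k=38): L=61 R=225
Round 3 (k=34): L=225 R=212
Round 4 (k=17): L=212 R=250
Round 5 (k=44): L=250 R=43

Answer: 250 43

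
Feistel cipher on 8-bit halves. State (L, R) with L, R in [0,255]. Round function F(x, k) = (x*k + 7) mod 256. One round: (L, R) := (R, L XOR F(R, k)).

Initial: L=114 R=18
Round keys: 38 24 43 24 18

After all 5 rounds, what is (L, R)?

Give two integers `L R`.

Answer: 34 156

Derivation:
Round 1 (k=38): L=18 R=193
Round 2 (k=24): L=193 R=13
Round 3 (k=43): L=13 R=247
Round 4 (k=24): L=247 R=34
Round 5 (k=18): L=34 R=156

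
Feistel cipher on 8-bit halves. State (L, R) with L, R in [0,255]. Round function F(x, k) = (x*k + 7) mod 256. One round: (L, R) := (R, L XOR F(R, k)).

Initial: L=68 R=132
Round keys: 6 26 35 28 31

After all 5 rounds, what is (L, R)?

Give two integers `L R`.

Round 1 (k=6): L=132 R=91
Round 2 (k=26): L=91 R=193
Round 3 (k=35): L=193 R=49
Round 4 (k=28): L=49 R=162
Round 5 (k=31): L=162 R=148

Answer: 162 148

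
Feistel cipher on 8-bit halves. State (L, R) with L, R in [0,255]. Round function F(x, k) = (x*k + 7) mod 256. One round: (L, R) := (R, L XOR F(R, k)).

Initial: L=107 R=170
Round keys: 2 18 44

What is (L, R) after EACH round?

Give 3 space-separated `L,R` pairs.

Round 1 (k=2): L=170 R=48
Round 2 (k=18): L=48 R=205
Round 3 (k=44): L=205 R=115

Answer: 170,48 48,205 205,115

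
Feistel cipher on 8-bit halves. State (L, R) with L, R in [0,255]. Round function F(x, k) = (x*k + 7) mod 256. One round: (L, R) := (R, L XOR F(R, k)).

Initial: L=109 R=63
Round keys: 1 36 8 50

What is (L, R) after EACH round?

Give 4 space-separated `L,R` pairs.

Round 1 (k=1): L=63 R=43
Round 2 (k=36): L=43 R=44
Round 3 (k=8): L=44 R=76
Round 4 (k=50): L=76 R=243

Answer: 63,43 43,44 44,76 76,243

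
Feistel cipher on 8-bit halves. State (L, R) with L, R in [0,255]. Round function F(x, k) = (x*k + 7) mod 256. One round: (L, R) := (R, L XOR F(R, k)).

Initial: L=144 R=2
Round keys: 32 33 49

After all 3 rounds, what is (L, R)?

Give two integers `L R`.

Round 1 (k=32): L=2 R=215
Round 2 (k=33): L=215 R=188
Round 3 (k=49): L=188 R=212

Answer: 188 212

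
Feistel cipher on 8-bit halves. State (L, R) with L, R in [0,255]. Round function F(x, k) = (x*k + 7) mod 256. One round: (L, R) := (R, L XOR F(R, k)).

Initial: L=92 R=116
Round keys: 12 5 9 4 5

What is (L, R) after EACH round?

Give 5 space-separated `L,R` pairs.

Answer: 116,43 43,170 170,42 42,5 5,10

Derivation:
Round 1 (k=12): L=116 R=43
Round 2 (k=5): L=43 R=170
Round 3 (k=9): L=170 R=42
Round 4 (k=4): L=42 R=5
Round 5 (k=5): L=5 R=10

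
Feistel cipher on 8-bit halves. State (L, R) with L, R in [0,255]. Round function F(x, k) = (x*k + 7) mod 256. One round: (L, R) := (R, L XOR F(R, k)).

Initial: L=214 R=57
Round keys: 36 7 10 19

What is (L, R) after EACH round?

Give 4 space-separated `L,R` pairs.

Round 1 (k=36): L=57 R=221
Round 2 (k=7): L=221 R=43
Round 3 (k=10): L=43 R=104
Round 4 (k=19): L=104 R=148

Answer: 57,221 221,43 43,104 104,148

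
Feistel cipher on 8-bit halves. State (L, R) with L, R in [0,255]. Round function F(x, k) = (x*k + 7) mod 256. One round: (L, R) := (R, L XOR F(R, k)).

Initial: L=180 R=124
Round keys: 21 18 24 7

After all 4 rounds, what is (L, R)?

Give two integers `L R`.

Answer: 216 22

Derivation:
Round 1 (k=21): L=124 R=135
Round 2 (k=18): L=135 R=249
Round 3 (k=24): L=249 R=216
Round 4 (k=7): L=216 R=22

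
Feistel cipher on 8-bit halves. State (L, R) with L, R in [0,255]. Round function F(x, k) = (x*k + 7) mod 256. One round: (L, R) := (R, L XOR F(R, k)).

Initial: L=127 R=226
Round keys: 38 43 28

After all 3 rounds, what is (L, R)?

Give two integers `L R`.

Answer: 73 239

Derivation:
Round 1 (k=38): L=226 R=236
Round 2 (k=43): L=236 R=73
Round 3 (k=28): L=73 R=239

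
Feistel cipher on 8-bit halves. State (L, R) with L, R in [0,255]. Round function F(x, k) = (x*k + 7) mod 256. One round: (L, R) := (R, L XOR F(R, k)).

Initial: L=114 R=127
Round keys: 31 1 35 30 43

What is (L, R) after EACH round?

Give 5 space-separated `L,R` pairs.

Round 1 (k=31): L=127 R=26
Round 2 (k=1): L=26 R=94
Round 3 (k=35): L=94 R=251
Round 4 (k=30): L=251 R=47
Round 5 (k=43): L=47 R=23

Answer: 127,26 26,94 94,251 251,47 47,23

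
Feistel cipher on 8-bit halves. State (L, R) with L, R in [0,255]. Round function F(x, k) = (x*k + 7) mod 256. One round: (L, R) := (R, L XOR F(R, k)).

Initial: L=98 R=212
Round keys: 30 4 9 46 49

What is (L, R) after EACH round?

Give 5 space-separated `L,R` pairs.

Answer: 212,189 189,47 47,19 19,94 94,22

Derivation:
Round 1 (k=30): L=212 R=189
Round 2 (k=4): L=189 R=47
Round 3 (k=9): L=47 R=19
Round 4 (k=46): L=19 R=94
Round 5 (k=49): L=94 R=22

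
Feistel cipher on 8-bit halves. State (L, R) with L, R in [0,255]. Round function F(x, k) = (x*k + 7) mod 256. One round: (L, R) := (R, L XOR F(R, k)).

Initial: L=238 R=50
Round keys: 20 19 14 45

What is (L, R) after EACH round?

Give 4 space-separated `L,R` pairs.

Answer: 50,1 1,40 40,54 54,173

Derivation:
Round 1 (k=20): L=50 R=1
Round 2 (k=19): L=1 R=40
Round 3 (k=14): L=40 R=54
Round 4 (k=45): L=54 R=173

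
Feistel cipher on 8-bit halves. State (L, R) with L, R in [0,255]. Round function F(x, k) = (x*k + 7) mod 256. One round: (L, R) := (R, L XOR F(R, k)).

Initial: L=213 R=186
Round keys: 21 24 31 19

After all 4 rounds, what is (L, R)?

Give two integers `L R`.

Round 1 (k=21): L=186 R=156
Round 2 (k=24): L=156 R=29
Round 3 (k=31): L=29 R=22
Round 4 (k=19): L=22 R=180

Answer: 22 180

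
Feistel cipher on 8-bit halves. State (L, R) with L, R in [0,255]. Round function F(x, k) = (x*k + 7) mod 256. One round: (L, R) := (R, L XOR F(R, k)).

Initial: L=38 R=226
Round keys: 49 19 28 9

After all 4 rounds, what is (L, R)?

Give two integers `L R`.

Round 1 (k=49): L=226 R=111
Round 2 (k=19): L=111 R=166
Round 3 (k=28): L=166 R=64
Round 4 (k=9): L=64 R=225

Answer: 64 225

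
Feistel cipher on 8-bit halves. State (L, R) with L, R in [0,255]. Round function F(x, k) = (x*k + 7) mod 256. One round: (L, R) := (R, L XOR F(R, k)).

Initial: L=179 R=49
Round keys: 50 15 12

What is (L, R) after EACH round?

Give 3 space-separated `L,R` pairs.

Round 1 (k=50): L=49 R=42
Round 2 (k=15): L=42 R=76
Round 3 (k=12): L=76 R=189

Answer: 49,42 42,76 76,189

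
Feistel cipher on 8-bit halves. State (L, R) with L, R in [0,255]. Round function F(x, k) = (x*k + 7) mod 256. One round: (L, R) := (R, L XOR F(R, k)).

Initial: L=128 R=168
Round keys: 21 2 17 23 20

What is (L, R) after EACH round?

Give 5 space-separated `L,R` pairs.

Round 1 (k=21): L=168 R=79
Round 2 (k=2): L=79 R=13
Round 3 (k=17): L=13 R=171
Round 4 (k=23): L=171 R=105
Round 5 (k=20): L=105 R=144

Answer: 168,79 79,13 13,171 171,105 105,144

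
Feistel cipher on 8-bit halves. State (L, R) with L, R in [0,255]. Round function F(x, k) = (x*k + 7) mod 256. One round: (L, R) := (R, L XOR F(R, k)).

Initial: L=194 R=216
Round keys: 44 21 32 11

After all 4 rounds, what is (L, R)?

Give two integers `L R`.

Answer: 226 181

Derivation:
Round 1 (k=44): L=216 R=229
Round 2 (k=21): L=229 R=8
Round 3 (k=32): L=8 R=226
Round 4 (k=11): L=226 R=181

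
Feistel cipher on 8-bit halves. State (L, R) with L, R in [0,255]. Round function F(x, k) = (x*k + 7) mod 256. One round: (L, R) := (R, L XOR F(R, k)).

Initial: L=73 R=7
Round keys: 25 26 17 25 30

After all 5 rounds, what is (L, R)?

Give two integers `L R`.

Round 1 (k=25): L=7 R=255
Round 2 (k=26): L=255 R=234
Round 3 (k=17): L=234 R=110
Round 4 (k=25): L=110 R=47
Round 5 (k=30): L=47 R=231

Answer: 47 231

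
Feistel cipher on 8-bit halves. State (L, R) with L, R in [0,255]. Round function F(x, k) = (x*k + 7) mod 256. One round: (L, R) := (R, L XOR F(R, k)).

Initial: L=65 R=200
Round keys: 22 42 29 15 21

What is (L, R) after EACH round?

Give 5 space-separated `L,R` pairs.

Round 1 (k=22): L=200 R=118
Round 2 (k=42): L=118 R=171
Round 3 (k=29): L=171 R=16
Round 4 (k=15): L=16 R=92
Round 5 (k=21): L=92 R=131

Answer: 200,118 118,171 171,16 16,92 92,131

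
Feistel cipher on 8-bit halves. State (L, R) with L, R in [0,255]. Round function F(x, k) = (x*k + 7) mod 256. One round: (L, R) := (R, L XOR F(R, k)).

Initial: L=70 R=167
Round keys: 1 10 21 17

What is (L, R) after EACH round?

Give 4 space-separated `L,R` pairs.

Answer: 167,232 232,176 176,159 159,38

Derivation:
Round 1 (k=1): L=167 R=232
Round 2 (k=10): L=232 R=176
Round 3 (k=21): L=176 R=159
Round 4 (k=17): L=159 R=38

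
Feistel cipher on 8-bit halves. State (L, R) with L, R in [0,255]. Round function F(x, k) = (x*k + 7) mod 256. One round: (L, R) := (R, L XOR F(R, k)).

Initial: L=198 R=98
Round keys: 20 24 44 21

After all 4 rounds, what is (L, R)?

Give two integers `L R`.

Round 1 (k=20): L=98 R=105
Round 2 (k=24): L=105 R=189
Round 3 (k=44): L=189 R=234
Round 4 (k=21): L=234 R=132

Answer: 234 132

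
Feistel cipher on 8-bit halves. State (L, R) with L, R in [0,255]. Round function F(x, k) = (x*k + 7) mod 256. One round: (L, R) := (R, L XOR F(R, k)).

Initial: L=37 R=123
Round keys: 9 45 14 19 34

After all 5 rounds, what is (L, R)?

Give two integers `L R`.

Round 1 (k=9): L=123 R=127
Round 2 (k=45): L=127 R=33
Round 3 (k=14): L=33 R=170
Round 4 (k=19): L=170 R=132
Round 5 (k=34): L=132 R=37

Answer: 132 37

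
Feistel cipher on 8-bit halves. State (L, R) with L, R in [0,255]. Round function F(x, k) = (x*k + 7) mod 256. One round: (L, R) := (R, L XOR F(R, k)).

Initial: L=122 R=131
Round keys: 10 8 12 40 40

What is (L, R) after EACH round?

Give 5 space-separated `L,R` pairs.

Answer: 131,95 95,124 124,136 136,59 59,183

Derivation:
Round 1 (k=10): L=131 R=95
Round 2 (k=8): L=95 R=124
Round 3 (k=12): L=124 R=136
Round 4 (k=40): L=136 R=59
Round 5 (k=40): L=59 R=183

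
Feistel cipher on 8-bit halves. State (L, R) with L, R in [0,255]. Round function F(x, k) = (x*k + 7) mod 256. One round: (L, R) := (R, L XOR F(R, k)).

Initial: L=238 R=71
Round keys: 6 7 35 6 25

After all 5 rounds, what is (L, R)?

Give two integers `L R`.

Round 1 (k=6): L=71 R=95
Round 2 (k=7): L=95 R=231
Round 3 (k=35): L=231 R=195
Round 4 (k=6): L=195 R=126
Round 5 (k=25): L=126 R=150

Answer: 126 150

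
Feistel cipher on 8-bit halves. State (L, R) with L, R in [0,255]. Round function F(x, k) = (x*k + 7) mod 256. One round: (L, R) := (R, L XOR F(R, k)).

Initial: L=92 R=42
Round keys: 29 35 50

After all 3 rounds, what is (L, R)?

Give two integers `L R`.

Answer: 76 74

Derivation:
Round 1 (k=29): L=42 R=149
Round 2 (k=35): L=149 R=76
Round 3 (k=50): L=76 R=74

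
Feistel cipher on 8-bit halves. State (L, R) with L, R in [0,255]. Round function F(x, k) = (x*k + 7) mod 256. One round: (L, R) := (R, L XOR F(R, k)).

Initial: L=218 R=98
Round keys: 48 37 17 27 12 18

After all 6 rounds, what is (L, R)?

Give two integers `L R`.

Round 1 (k=48): L=98 R=189
Round 2 (k=37): L=189 R=58
Round 3 (k=17): L=58 R=92
Round 4 (k=27): L=92 R=129
Round 5 (k=12): L=129 R=79
Round 6 (k=18): L=79 R=20

Answer: 79 20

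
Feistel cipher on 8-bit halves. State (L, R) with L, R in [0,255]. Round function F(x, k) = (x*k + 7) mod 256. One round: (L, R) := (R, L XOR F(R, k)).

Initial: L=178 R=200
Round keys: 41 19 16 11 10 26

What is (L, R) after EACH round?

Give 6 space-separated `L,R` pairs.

Round 1 (k=41): L=200 R=189
Round 2 (k=19): L=189 R=198
Round 3 (k=16): L=198 R=218
Round 4 (k=11): L=218 R=163
Round 5 (k=10): L=163 R=191
Round 6 (k=26): L=191 R=206

Answer: 200,189 189,198 198,218 218,163 163,191 191,206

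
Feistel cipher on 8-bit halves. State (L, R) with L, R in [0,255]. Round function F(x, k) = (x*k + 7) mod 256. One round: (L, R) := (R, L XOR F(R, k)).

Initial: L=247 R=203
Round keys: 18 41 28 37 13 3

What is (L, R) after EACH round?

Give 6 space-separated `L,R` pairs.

Round 1 (k=18): L=203 R=186
Round 2 (k=41): L=186 R=26
Round 3 (k=28): L=26 R=101
Round 4 (k=37): L=101 R=186
Round 5 (k=13): L=186 R=28
Round 6 (k=3): L=28 R=225

Answer: 203,186 186,26 26,101 101,186 186,28 28,225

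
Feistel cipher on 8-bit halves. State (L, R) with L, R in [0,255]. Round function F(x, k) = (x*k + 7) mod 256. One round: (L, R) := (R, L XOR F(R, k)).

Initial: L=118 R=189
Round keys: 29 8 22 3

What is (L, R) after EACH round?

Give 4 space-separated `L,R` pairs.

Answer: 189,6 6,138 138,229 229,60

Derivation:
Round 1 (k=29): L=189 R=6
Round 2 (k=8): L=6 R=138
Round 3 (k=22): L=138 R=229
Round 4 (k=3): L=229 R=60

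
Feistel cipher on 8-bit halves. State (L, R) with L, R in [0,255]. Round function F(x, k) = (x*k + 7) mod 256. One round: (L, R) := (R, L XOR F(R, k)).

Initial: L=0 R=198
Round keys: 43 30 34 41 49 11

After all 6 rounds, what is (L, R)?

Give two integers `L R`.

Round 1 (k=43): L=198 R=73
Round 2 (k=30): L=73 R=83
Round 3 (k=34): L=83 R=68
Round 4 (k=41): L=68 R=184
Round 5 (k=49): L=184 R=123
Round 6 (k=11): L=123 R=232

Answer: 123 232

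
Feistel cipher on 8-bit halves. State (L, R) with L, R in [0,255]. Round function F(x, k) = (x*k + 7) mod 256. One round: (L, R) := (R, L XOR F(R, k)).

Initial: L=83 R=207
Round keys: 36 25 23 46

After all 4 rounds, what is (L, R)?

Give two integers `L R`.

Round 1 (k=36): L=207 R=112
Round 2 (k=25): L=112 R=56
Round 3 (k=23): L=56 R=127
Round 4 (k=46): L=127 R=225

Answer: 127 225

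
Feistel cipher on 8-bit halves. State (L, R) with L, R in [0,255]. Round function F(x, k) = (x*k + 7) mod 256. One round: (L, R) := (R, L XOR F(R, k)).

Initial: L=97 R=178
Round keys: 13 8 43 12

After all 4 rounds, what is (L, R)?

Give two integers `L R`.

Answer: 158 90

Derivation:
Round 1 (k=13): L=178 R=112
Round 2 (k=8): L=112 R=53
Round 3 (k=43): L=53 R=158
Round 4 (k=12): L=158 R=90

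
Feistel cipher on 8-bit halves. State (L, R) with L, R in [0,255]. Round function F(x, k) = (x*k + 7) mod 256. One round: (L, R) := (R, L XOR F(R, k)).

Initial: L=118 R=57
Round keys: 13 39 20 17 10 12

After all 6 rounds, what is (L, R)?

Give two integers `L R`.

Answer: 10 159

Derivation:
Round 1 (k=13): L=57 R=154
Round 2 (k=39): L=154 R=68
Round 3 (k=20): L=68 R=205
Round 4 (k=17): L=205 R=224
Round 5 (k=10): L=224 R=10
Round 6 (k=12): L=10 R=159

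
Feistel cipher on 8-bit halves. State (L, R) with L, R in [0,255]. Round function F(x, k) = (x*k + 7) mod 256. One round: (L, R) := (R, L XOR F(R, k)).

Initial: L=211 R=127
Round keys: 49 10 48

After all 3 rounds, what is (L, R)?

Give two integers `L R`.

Round 1 (k=49): L=127 R=133
Round 2 (k=10): L=133 R=70
Round 3 (k=48): L=70 R=162

Answer: 70 162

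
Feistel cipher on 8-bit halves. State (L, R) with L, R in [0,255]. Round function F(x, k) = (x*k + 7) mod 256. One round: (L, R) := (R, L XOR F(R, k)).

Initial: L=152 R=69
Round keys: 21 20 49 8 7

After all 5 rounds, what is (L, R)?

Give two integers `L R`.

Round 1 (k=21): L=69 R=40
Round 2 (k=20): L=40 R=98
Round 3 (k=49): L=98 R=225
Round 4 (k=8): L=225 R=109
Round 5 (k=7): L=109 R=227

Answer: 109 227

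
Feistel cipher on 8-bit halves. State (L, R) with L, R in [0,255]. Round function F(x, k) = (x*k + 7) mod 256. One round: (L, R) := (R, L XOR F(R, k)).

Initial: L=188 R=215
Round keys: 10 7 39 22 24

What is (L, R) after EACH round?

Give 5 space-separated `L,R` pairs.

Round 1 (k=10): L=215 R=209
Round 2 (k=7): L=209 R=105
Round 3 (k=39): L=105 R=215
Round 4 (k=22): L=215 R=232
Round 5 (k=24): L=232 R=16

Answer: 215,209 209,105 105,215 215,232 232,16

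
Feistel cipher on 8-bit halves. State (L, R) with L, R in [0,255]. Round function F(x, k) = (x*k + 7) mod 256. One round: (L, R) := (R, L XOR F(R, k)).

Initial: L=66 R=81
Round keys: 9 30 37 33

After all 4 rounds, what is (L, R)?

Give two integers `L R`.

Answer: 67 248

Derivation:
Round 1 (k=9): L=81 R=162
Round 2 (k=30): L=162 R=82
Round 3 (k=37): L=82 R=67
Round 4 (k=33): L=67 R=248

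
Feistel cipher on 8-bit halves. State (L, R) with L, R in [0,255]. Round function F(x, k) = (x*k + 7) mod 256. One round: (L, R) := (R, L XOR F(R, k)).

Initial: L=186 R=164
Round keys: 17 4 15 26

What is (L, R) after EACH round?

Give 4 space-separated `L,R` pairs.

Answer: 164,81 81,239 239,89 89,254

Derivation:
Round 1 (k=17): L=164 R=81
Round 2 (k=4): L=81 R=239
Round 3 (k=15): L=239 R=89
Round 4 (k=26): L=89 R=254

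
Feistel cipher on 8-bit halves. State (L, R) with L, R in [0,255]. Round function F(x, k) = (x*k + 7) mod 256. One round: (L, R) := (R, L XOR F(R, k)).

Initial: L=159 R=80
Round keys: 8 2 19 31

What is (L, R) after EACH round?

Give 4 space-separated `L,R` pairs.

Answer: 80,24 24,103 103,180 180,180

Derivation:
Round 1 (k=8): L=80 R=24
Round 2 (k=2): L=24 R=103
Round 3 (k=19): L=103 R=180
Round 4 (k=31): L=180 R=180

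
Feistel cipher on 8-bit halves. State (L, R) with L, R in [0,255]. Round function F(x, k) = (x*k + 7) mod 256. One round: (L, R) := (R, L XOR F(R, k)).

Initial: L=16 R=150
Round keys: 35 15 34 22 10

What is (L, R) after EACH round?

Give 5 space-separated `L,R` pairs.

Round 1 (k=35): L=150 R=153
Round 2 (k=15): L=153 R=104
Round 3 (k=34): L=104 R=78
Round 4 (k=22): L=78 R=211
Round 5 (k=10): L=211 R=11

Answer: 150,153 153,104 104,78 78,211 211,11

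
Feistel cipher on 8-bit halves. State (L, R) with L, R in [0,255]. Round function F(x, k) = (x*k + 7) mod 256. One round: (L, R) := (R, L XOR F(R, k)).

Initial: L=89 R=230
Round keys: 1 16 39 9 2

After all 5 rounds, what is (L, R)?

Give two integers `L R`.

Answer: 176 93

Derivation:
Round 1 (k=1): L=230 R=180
Round 2 (k=16): L=180 R=161
Round 3 (k=39): L=161 R=58
Round 4 (k=9): L=58 R=176
Round 5 (k=2): L=176 R=93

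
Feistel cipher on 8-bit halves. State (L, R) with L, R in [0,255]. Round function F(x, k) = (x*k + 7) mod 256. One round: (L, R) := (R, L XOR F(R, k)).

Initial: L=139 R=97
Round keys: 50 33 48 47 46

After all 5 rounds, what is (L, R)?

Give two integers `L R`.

Round 1 (k=50): L=97 R=114
Round 2 (k=33): L=114 R=216
Round 3 (k=48): L=216 R=245
Round 4 (k=47): L=245 R=218
Round 5 (k=46): L=218 R=198

Answer: 218 198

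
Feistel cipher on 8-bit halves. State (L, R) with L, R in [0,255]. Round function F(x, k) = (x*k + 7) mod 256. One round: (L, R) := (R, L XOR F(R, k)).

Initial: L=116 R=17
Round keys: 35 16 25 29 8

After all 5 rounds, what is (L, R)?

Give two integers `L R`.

Answer: 8 100

Derivation:
Round 1 (k=35): L=17 R=46
Round 2 (k=16): L=46 R=246
Round 3 (k=25): L=246 R=35
Round 4 (k=29): L=35 R=8
Round 5 (k=8): L=8 R=100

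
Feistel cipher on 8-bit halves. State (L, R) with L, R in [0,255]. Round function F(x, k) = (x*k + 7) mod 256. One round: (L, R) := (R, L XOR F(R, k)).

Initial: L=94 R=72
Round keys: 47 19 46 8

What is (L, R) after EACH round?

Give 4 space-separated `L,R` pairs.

Answer: 72,97 97,114 114,226 226,101

Derivation:
Round 1 (k=47): L=72 R=97
Round 2 (k=19): L=97 R=114
Round 3 (k=46): L=114 R=226
Round 4 (k=8): L=226 R=101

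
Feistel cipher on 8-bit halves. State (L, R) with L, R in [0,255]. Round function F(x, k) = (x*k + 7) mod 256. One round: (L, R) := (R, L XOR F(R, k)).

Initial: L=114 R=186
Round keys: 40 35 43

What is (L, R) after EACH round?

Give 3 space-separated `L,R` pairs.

Round 1 (k=40): L=186 R=101
Round 2 (k=35): L=101 R=108
Round 3 (k=43): L=108 R=78

Answer: 186,101 101,108 108,78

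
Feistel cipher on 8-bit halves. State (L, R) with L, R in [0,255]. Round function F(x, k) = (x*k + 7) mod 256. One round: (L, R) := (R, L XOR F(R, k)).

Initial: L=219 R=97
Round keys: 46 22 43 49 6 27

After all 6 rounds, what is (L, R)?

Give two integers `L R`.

Answer: 156 131

Derivation:
Round 1 (k=46): L=97 R=174
Round 2 (k=22): L=174 R=154
Round 3 (k=43): L=154 R=75
Round 4 (k=49): L=75 R=248
Round 5 (k=6): L=248 R=156
Round 6 (k=27): L=156 R=131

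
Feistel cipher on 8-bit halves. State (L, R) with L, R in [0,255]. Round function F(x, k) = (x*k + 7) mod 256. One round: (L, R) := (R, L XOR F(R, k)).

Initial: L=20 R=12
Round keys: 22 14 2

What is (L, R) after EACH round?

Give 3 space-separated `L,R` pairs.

Round 1 (k=22): L=12 R=27
Round 2 (k=14): L=27 R=141
Round 3 (k=2): L=141 R=58

Answer: 12,27 27,141 141,58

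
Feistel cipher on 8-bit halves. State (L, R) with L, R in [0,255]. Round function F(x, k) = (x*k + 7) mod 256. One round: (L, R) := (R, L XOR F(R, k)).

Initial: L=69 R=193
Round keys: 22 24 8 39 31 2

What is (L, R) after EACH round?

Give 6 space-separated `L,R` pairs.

Round 1 (k=22): L=193 R=216
Round 2 (k=24): L=216 R=134
Round 3 (k=8): L=134 R=239
Round 4 (k=39): L=239 R=246
Round 5 (k=31): L=246 R=62
Round 6 (k=2): L=62 R=117

Answer: 193,216 216,134 134,239 239,246 246,62 62,117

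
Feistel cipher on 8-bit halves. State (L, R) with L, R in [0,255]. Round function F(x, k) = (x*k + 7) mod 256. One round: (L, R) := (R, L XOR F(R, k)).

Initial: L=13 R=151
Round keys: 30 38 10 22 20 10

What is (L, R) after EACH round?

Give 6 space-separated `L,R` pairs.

Round 1 (k=30): L=151 R=180
Round 2 (k=38): L=180 R=40
Round 3 (k=10): L=40 R=35
Round 4 (k=22): L=35 R=33
Round 5 (k=20): L=33 R=184
Round 6 (k=10): L=184 R=22

Answer: 151,180 180,40 40,35 35,33 33,184 184,22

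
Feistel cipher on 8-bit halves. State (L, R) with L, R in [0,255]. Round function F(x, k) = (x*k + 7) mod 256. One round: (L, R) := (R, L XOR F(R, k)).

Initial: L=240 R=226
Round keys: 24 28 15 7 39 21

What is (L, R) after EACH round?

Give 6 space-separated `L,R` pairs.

Round 1 (k=24): L=226 R=199
Round 2 (k=28): L=199 R=41
Round 3 (k=15): L=41 R=169
Round 4 (k=7): L=169 R=143
Round 5 (k=39): L=143 R=121
Round 6 (k=21): L=121 R=123

Answer: 226,199 199,41 41,169 169,143 143,121 121,123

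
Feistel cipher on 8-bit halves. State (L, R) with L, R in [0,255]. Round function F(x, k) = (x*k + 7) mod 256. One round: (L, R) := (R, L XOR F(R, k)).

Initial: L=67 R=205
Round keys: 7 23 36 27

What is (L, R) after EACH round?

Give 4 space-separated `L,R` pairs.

Answer: 205,225 225,243 243,210 210,222

Derivation:
Round 1 (k=7): L=205 R=225
Round 2 (k=23): L=225 R=243
Round 3 (k=36): L=243 R=210
Round 4 (k=27): L=210 R=222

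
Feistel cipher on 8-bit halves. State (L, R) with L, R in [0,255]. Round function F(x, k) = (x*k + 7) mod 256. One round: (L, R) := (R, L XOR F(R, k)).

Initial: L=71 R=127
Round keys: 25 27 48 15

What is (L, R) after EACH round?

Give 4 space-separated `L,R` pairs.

Answer: 127,41 41,37 37,222 222,44

Derivation:
Round 1 (k=25): L=127 R=41
Round 2 (k=27): L=41 R=37
Round 3 (k=48): L=37 R=222
Round 4 (k=15): L=222 R=44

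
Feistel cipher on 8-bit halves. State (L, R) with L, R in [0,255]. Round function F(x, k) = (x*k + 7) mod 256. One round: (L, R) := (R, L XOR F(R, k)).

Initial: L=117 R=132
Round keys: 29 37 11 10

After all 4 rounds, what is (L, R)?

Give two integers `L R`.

Round 1 (k=29): L=132 R=142
Round 2 (k=37): L=142 R=9
Round 3 (k=11): L=9 R=228
Round 4 (k=10): L=228 R=230

Answer: 228 230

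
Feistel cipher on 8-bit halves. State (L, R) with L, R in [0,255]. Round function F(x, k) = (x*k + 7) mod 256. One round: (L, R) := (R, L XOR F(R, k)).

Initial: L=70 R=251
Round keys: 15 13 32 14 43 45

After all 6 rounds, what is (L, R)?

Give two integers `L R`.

Round 1 (k=15): L=251 R=250
Round 2 (k=13): L=250 R=66
Round 3 (k=32): L=66 R=189
Round 4 (k=14): L=189 R=31
Round 5 (k=43): L=31 R=129
Round 6 (k=45): L=129 R=171

Answer: 129 171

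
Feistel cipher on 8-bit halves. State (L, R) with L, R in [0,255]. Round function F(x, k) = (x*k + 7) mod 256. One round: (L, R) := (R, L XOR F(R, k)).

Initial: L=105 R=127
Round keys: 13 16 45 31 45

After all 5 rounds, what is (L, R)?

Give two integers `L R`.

Answer: 131 178

Derivation:
Round 1 (k=13): L=127 R=19
Round 2 (k=16): L=19 R=72
Round 3 (k=45): L=72 R=188
Round 4 (k=31): L=188 R=131
Round 5 (k=45): L=131 R=178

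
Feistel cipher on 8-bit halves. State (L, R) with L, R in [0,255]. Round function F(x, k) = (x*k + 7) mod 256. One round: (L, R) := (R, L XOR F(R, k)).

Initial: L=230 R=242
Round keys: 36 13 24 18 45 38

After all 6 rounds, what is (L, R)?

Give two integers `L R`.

Round 1 (k=36): L=242 R=233
Round 2 (k=13): L=233 R=46
Round 3 (k=24): L=46 R=190
Round 4 (k=18): L=190 R=77
Round 5 (k=45): L=77 R=46
Round 6 (k=38): L=46 R=150

Answer: 46 150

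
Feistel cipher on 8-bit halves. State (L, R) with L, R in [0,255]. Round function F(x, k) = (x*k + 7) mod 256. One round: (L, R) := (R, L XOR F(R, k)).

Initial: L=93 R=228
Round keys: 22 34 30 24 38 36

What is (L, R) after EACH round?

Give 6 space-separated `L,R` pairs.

Round 1 (k=22): L=228 R=194
Round 2 (k=34): L=194 R=47
Round 3 (k=30): L=47 R=75
Round 4 (k=24): L=75 R=32
Round 5 (k=38): L=32 R=140
Round 6 (k=36): L=140 R=151

Answer: 228,194 194,47 47,75 75,32 32,140 140,151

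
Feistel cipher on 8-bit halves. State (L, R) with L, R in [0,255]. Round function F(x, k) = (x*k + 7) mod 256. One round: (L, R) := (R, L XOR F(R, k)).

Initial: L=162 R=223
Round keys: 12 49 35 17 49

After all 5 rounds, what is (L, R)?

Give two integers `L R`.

Round 1 (k=12): L=223 R=217
Round 2 (k=49): L=217 R=79
Round 3 (k=35): L=79 R=13
Round 4 (k=17): L=13 R=171
Round 5 (k=49): L=171 R=207

Answer: 171 207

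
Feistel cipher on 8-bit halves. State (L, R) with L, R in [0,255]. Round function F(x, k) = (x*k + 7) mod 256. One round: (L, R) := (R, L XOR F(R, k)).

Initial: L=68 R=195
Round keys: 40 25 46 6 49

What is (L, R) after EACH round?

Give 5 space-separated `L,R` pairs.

Round 1 (k=40): L=195 R=59
Round 2 (k=25): L=59 R=9
Round 3 (k=46): L=9 R=158
Round 4 (k=6): L=158 R=178
Round 5 (k=49): L=178 R=135

Answer: 195,59 59,9 9,158 158,178 178,135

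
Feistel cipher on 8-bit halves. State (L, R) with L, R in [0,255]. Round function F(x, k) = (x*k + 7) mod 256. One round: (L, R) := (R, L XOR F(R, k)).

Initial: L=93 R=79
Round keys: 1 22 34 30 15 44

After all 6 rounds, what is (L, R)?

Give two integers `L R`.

Answer: 206 78

Derivation:
Round 1 (k=1): L=79 R=11
Round 2 (k=22): L=11 R=182
Round 3 (k=34): L=182 R=56
Round 4 (k=30): L=56 R=33
Round 5 (k=15): L=33 R=206
Round 6 (k=44): L=206 R=78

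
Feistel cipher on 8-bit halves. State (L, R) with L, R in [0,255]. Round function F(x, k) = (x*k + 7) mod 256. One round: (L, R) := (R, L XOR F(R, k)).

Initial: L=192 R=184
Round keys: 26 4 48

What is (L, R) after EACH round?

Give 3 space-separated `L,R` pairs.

Round 1 (k=26): L=184 R=119
Round 2 (k=4): L=119 R=91
Round 3 (k=48): L=91 R=96

Answer: 184,119 119,91 91,96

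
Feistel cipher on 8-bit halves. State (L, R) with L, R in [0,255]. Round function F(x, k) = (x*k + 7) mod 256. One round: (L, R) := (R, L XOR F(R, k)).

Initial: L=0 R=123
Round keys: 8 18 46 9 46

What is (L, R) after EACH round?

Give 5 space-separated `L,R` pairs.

Round 1 (k=8): L=123 R=223
Round 2 (k=18): L=223 R=206
Round 3 (k=46): L=206 R=212
Round 4 (k=9): L=212 R=181
Round 5 (k=46): L=181 R=89

Answer: 123,223 223,206 206,212 212,181 181,89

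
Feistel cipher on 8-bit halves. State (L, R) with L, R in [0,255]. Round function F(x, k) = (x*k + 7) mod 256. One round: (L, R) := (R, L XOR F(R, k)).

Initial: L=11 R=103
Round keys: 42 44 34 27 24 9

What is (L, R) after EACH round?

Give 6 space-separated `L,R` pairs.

Answer: 103,230 230,232 232,49 49,218 218,70 70,167

Derivation:
Round 1 (k=42): L=103 R=230
Round 2 (k=44): L=230 R=232
Round 3 (k=34): L=232 R=49
Round 4 (k=27): L=49 R=218
Round 5 (k=24): L=218 R=70
Round 6 (k=9): L=70 R=167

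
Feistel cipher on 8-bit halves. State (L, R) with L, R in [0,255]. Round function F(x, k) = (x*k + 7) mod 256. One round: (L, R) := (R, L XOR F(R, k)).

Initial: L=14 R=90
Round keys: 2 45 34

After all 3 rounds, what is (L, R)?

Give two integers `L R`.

Answer: 130 254

Derivation:
Round 1 (k=2): L=90 R=181
Round 2 (k=45): L=181 R=130
Round 3 (k=34): L=130 R=254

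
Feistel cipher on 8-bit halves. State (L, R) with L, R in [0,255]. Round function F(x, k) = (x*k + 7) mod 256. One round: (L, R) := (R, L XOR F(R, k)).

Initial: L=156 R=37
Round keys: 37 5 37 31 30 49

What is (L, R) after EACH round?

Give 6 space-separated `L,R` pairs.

Round 1 (k=37): L=37 R=252
Round 2 (k=5): L=252 R=214
Round 3 (k=37): L=214 R=9
Round 4 (k=31): L=9 R=200
Round 5 (k=30): L=200 R=126
Round 6 (k=49): L=126 R=237

Answer: 37,252 252,214 214,9 9,200 200,126 126,237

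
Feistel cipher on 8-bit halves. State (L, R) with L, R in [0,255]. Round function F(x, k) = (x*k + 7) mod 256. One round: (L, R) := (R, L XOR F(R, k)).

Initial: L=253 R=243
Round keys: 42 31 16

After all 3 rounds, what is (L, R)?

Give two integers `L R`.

Answer: 28 223

Derivation:
Round 1 (k=42): L=243 R=24
Round 2 (k=31): L=24 R=28
Round 3 (k=16): L=28 R=223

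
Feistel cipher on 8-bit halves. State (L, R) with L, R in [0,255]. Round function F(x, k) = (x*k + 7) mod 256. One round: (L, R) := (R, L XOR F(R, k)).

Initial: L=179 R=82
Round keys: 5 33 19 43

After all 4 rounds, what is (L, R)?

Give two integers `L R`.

Round 1 (k=5): L=82 R=18
Round 2 (k=33): L=18 R=11
Round 3 (k=19): L=11 R=202
Round 4 (k=43): L=202 R=254

Answer: 202 254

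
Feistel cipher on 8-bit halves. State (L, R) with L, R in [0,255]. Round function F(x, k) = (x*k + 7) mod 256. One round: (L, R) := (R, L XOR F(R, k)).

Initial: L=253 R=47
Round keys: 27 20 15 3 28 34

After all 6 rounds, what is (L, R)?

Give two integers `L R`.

Round 1 (k=27): L=47 R=1
Round 2 (k=20): L=1 R=52
Round 3 (k=15): L=52 R=18
Round 4 (k=3): L=18 R=9
Round 5 (k=28): L=9 R=17
Round 6 (k=34): L=17 R=64

Answer: 17 64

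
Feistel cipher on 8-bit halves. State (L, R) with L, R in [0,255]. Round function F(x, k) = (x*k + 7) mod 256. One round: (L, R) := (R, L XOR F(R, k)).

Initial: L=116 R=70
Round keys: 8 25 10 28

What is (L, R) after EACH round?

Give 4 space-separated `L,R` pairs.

Round 1 (k=8): L=70 R=67
Round 2 (k=25): L=67 R=212
Round 3 (k=10): L=212 R=12
Round 4 (k=28): L=12 R=131

Answer: 70,67 67,212 212,12 12,131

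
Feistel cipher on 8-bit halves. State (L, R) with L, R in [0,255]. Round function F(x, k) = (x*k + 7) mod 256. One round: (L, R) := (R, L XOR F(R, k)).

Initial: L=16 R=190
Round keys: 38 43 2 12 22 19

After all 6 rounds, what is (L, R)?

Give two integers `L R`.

Answer: 5 127

Derivation:
Round 1 (k=38): L=190 R=43
Round 2 (k=43): L=43 R=254
Round 3 (k=2): L=254 R=40
Round 4 (k=12): L=40 R=25
Round 5 (k=22): L=25 R=5
Round 6 (k=19): L=5 R=127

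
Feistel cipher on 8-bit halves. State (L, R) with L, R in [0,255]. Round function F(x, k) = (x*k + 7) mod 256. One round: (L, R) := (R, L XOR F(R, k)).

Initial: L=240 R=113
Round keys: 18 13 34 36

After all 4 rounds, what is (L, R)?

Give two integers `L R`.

Round 1 (k=18): L=113 R=9
Round 2 (k=13): L=9 R=13
Round 3 (k=34): L=13 R=200
Round 4 (k=36): L=200 R=42

Answer: 200 42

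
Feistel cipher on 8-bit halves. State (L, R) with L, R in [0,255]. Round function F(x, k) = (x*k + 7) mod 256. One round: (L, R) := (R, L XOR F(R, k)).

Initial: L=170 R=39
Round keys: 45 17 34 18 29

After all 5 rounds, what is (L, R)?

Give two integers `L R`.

Round 1 (k=45): L=39 R=72
Round 2 (k=17): L=72 R=232
Round 3 (k=34): L=232 R=159
Round 4 (k=18): L=159 R=221
Round 5 (k=29): L=221 R=143

Answer: 221 143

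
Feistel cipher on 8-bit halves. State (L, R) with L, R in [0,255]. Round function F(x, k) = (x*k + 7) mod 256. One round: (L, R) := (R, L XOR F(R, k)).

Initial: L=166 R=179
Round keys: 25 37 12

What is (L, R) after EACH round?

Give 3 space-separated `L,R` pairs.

Round 1 (k=25): L=179 R=36
Round 2 (k=37): L=36 R=136
Round 3 (k=12): L=136 R=67

Answer: 179,36 36,136 136,67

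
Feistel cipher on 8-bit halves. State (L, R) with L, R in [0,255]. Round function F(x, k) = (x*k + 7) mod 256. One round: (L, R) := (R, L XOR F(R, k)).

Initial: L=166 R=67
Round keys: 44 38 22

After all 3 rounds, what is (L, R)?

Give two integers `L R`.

Answer: 246 6

Derivation:
Round 1 (k=44): L=67 R=45
Round 2 (k=38): L=45 R=246
Round 3 (k=22): L=246 R=6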